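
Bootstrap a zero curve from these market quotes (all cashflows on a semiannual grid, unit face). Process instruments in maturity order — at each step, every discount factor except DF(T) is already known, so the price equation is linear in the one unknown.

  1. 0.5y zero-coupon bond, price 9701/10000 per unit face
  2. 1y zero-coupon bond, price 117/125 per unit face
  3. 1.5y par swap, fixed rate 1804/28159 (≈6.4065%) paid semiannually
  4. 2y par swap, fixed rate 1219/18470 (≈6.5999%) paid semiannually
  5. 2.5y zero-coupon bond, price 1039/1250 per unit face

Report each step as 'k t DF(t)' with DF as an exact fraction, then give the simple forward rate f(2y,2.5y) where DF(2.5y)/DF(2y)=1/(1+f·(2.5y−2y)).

1 1/2 9701/10000
2 1 117/125
3 3/2 4549/5000
4 2 8781/10000
5 5/2 1039/1250
f(2y,2.5y) = ((8781/10000)/(1039/1250) − 1)/(1/2) = 469/4156 ≈ 11.2849%

step 1 [0.5y] zero: DF = P = 9701/10000 ≈ 0.970100
step 2 [1y] zero: DF = P = 117/125 ≈ 0.936000
step 3 [1.5y] swap r/2=902/28159: DF=(1 − 902/28159·(0.970100+0.936000))/(1+902/28159) = 4549/5000 ≈ 0.909800
step 4 [2y] swap r/2=1219/36940: DF=(1 − 1219/36940·(0.970100+0.936000+0.909800))/(1+1219/36940) = 8781/10000 ≈ 0.878100
step 5 [2.5y] zero: DF = P = 1039/1250 ≈ 0.831200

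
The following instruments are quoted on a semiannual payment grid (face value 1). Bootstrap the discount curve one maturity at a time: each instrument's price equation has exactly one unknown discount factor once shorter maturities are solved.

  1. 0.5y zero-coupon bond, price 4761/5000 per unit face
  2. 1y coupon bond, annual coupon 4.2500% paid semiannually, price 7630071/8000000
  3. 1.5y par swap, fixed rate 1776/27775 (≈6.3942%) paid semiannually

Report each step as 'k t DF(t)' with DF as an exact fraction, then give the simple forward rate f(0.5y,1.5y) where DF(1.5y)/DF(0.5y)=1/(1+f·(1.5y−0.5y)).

step 1 [0.5y] zero: DF = P = 4761/5000 ≈ 0.952200
step 2 [1y] bond c/2=17/800: DF=(7630071/8000000 − 17/800·(0.952200))/(1+17/800) = 9141/10000 ≈ 0.914100
step 3 [1.5y] swap r/2=888/27775: DF=(1 − 888/27775·(0.952200+0.914100))/(1+888/27775) = 1139/1250 ≈ 0.911200

1 1/2 4761/5000
2 1 9141/10000
3 3/2 1139/1250
f(0.5y,1.5y) = ((4761/5000)/(1139/1250) − 1)/(1) = 205/4556 ≈ 4.4996%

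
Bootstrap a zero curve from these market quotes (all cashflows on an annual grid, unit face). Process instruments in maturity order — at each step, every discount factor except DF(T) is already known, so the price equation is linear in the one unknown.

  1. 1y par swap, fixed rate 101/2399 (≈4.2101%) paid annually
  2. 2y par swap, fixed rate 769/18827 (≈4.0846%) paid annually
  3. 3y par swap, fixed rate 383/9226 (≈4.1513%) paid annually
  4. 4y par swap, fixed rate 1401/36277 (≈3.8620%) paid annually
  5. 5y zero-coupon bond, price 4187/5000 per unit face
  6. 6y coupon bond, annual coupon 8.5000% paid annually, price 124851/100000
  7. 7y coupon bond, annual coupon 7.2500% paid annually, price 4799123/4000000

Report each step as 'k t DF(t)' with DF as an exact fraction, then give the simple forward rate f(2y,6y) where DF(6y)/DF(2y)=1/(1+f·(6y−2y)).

1 1 2399/2500
2 2 9231/10000
3 3 8851/10000
4 4 8599/10000
5 5 4187/5000
6 6 8009/10000
7 7 7627/10000
f(2y,6y) = ((9231/10000)/(8009/10000) − 1)/(4) = 611/16018 ≈ 3.8145%

step 1 [1y] swap r/1=101/2399: DF=(1 − 101/2399·(0))/(1+101/2399) = 2399/2500 ≈ 0.959600
step 2 [2y] swap r/1=769/18827: DF=(1 − 769/18827·(0.959600))/(1+769/18827) = 9231/10000 ≈ 0.923100
step 3 [3y] swap r/1=383/9226: DF=(1 − 383/9226·(0.959600+0.923100))/(1+383/9226) = 8851/10000 ≈ 0.885100
step 4 [4y] swap r/1=1401/36277: DF=(1 − 1401/36277·(0.959600+0.923100+0.885100))/(1+1401/36277) = 8599/10000 ≈ 0.859900
step 5 [5y] zero: DF = P = 4187/5000 ≈ 0.837400
step 6 [6y] bond c/1=17/200: DF=(124851/100000 − 17/200·(0.959600+0.923100+0.885100+0.859900+0.837400))/(1+17/200) = 8009/10000 ≈ 0.800900
step 7 [7y] bond c/1=29/400: DF=(4799123/4000000 − 29/400·(0.959600+0.923100+0.885100+0.859900+0.837400+0.800900))/(1+29/400) = 7627/10000 ≈ 0.762700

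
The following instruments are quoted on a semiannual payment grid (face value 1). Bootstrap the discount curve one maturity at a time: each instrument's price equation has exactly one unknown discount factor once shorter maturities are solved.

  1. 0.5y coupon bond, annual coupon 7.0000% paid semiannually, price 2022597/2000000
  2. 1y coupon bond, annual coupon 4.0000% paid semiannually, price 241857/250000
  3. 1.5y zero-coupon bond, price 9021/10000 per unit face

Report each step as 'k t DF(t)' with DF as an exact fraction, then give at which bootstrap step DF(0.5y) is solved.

step 1 [0.5y] bond c/2=7/200: DF=(2022597/2000000 − 7/200·(0))/(1+7/200) = 9771/10000 ≈ 0.977100
step 2 [1y] bond c/2=1/50: DF=(241857/250000 − 1/50·(0.977100))/(1+1/50) = 9293/10000 ≈ 0.929300
step 3 [1.5y] zero: DF = P = 9021/10000 ≈ 0.902100

1 1/2 9771/10000
2 1 9293/10000
3 3/2 9021/10000
DF(0.5y) is solved at step 1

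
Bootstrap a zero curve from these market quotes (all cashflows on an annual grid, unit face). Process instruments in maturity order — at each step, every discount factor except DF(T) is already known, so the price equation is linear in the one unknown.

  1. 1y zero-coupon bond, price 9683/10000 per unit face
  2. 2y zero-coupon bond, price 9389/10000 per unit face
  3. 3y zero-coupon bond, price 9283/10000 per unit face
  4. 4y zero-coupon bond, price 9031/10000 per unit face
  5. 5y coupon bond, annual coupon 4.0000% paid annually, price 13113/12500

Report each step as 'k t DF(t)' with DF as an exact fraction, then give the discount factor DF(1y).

step 1 [1y] zero: DF = P = 9683/10000 ≈ 0.968300
step 2 [2y] zero: DF = P = 9389/10000 ≈ 0.938900
step 3 [3y] zero: DF = P = 9283/10000 ≈ 0.928300
step 4 [4y] zero: DF = P = 9031/10000 ≈ 0.903100
step 5 [5y] bond c/1=1/25: DF=(13113/12500 − 1/25·(0.968300+0.938900+0.928300+0.903100))/(1+1/25) = 8649/10000 ≈ 0.864900

1 1 9683/10000
2 2 9389/10000
3 3 9283/10000
4 4 9031/10000
5 5 8649/10000
DF(1y) = 9683/10000 ≈ 0.968300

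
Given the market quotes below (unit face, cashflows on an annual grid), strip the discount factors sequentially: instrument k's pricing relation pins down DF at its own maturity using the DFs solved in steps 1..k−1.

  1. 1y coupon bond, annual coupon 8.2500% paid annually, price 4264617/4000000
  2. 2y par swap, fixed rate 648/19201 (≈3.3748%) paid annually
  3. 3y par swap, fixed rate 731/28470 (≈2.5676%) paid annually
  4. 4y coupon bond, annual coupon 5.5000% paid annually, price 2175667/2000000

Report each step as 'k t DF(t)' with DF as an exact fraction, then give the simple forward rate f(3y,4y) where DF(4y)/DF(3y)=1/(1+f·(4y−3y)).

1 1 9849/10000
2 2 1169/1250
3 3 9269/10000
4 4 8827/10000
f(3y,4y) = ((9269/10000)/(8827/10000) − 1)/(1) = 34/679 ≈ 5.0074%

step 1 [1y] bond c/1=33/400: DF=(4264617/4000000 − 33/400·(0))/(1+33/400) = 9849/10000 ≈ 0.984900
step 2 [2y] swap r/1=648/19201: DF=(1 − 648/19201·(0.984900))/(1+648/19201) = 1169/1250 ≈ 0.935200
step 3 [3y] swap r/1=731/28470: DF=(1 − 731/28470·(0.984900+0.935200))/(1+731/28470) = 9269/10000 ≈ 0.926900
step 4 [4y] bond c/1=11/200: DF=(2175667/2000000 − 11/200·(0.984900+0.935200+0.926900))/(1+11/200) = 8827/10000 ≈ 0.882700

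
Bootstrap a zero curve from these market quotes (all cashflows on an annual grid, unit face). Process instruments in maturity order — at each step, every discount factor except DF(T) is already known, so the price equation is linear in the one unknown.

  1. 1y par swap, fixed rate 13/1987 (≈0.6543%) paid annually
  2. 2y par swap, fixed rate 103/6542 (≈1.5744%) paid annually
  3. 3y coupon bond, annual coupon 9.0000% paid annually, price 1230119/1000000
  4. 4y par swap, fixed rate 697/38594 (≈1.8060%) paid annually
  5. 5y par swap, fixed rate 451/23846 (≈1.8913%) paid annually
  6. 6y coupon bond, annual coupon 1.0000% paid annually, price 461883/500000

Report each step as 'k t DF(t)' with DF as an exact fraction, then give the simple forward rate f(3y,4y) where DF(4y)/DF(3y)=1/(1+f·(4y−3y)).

1 1 1987/2000
2 2 9691/10000
3 3 1933/2000
4 4 9303/10000
5 5 4549/5000
6 6 4337/5000
f(3y,4y) = ((1933/2000)/(9303/10000) − 1)/(1) = 362/9303 ≈ 3.8912%

step 1 [1y] swap r/1=13/1987: DF=(1 − 13/1987·(0))/(1+13/1987) = 1987/2000 ≈ 0.993500
step 2 [2y] swap r/1=103/6542: DF=(1 − 103/6542·(0.993500))/(1+103/6542) = 9691/10000 ≈ 0.969100
step 3 [3y] bond c/1=9/100: DF=(1230119/1000000 − 9/100·(0.993500+0.969100))/(1+9/100) = 1933/2000 ≈ 0.966500
step 4 [4y] swap r/1=697/38594: DF=(1 − 697/38594·(0.993500+0.969100+0.966500))/(1+697/38594) = 9303/10000 ≈ 0.930300
step 5 [5y] swap r/1=451/23846: DF=(1 − 451/23846·(0.993500+0.969100+0.966500+0.930300))/(1+451/23846) = 4549/5000 ≈ 0.909800
step 6 [6y] bond c/1=1/100: DF=(461883/500000 − 1/100·(0.993500+0.969100+0.966500+0.930300+0.909800))/(1+1/100) = 4337/5000 ≈ 0.867400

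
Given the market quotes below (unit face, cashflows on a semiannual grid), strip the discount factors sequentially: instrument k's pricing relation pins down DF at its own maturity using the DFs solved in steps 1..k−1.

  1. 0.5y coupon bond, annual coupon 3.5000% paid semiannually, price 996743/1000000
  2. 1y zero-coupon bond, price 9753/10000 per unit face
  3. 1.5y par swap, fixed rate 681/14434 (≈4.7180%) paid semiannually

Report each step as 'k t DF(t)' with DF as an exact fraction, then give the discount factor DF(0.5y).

1 1/2 2449/2500
2 1 9753/10000
3 3/2 9319/10000
DF(0.5y) = 2449/2500 ≈ 0.979600

step 1 [0.5y] bond c/2=7/400: DF=(996743/1000000 − 7/400·(0))/(1+7/400) = 2449/2500 ≈ 0.979600
step 2 [1y] zero: DF = P = 9753/10000 ≈ 0.975300
step 3 [1.5y] swap r/2=681/28868: DF=(1 − 681/28868·(0.979600+0.975300))/(1+681/28868) = 9319/10000 ≈ 0.931900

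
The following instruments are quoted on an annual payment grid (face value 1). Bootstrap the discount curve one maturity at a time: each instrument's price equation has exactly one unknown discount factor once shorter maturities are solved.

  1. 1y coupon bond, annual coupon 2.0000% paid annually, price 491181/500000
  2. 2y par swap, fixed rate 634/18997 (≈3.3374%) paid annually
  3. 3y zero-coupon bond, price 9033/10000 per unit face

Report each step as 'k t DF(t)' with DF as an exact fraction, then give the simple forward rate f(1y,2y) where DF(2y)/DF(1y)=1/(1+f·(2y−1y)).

step 1 [1y] bond c/1=1/50: DF=(491181/500000 − 1/50·(0))/(1+1/50) = 9631/10000 ≈ 0.963100
step 2 [2y] swap r/1=634/18997: DF=(1 − 634/18997·(0.963100))/(1+634/18997) = 4683/5000 ≈ 0.936600
step 3 [3y] zero: DF = P = 9033/10000 ≈ 0.903300

1 1 9631/10000
2 2 4683/5000
3 3 9033/10000
f(1y,2y) = ((9631/10000)/(4683/5000) − 1)/(1) = 265/9366 ≈ 2.8294%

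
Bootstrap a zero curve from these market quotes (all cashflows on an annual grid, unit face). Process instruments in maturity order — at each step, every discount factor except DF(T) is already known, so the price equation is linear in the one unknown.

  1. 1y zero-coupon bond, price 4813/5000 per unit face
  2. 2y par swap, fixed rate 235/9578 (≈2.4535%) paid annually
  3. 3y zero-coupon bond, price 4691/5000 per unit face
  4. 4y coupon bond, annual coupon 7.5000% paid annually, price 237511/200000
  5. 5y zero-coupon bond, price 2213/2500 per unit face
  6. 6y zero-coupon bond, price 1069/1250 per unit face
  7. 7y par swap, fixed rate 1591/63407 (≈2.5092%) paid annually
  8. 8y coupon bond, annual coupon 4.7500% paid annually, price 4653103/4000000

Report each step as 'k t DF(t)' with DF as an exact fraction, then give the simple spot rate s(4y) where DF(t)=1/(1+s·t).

step 1 [1y] zero: DF = P = 4813/5000 ≈ 0.962600
step 2 [2y] swap r/1=235/9578: DF=(1 − 235/9578·(0.962600))/(1+235/9578) = 953/1000 ≈ 0.953000
step 3 [3y] zero: DF = P = 4691/5000 ≈ 0.938200
step 4 [4y] bond c/1=3/40: DF=(237511/200000 − 3/40·(0.962600+0.953000+0.938200))/(1+3/40) = 566/625 ≈ 0.905600
step 5 [5y] zero: DF = P = 2213/2500 ≈ 0.885200
step 6 [6y] zero: DF = P = 1069/1250 ≈ 0.855200
step 7 [7y] swap r/1=1591/63407: DF=(1 − 1591/63407·(0.962600+0.953000+0.938200+0.905600+0.885200+0.855200))/(1+1591/63407) = 8409/10000 ≈ 0.840900
step 8 [8y] bond c/1=19/400: DF=(4653103/4000000 − 19/400·(0.962600+0.953000+0.938200+0.905600+0.885200+0.855200+0.840900))/(1+19/400) = 823/1000 ≈ 0.823000

1 1 4813/5000
2 2 953/1000
3 3 4691/5000
4 4 566/625
5 5 2213/2500
6 6 1069/1250
7 7 8409/10000
8 8 823/1000
s(4y) = (1/(566/625) − 1)/(4) = 59/2264 ≈ 2.6060%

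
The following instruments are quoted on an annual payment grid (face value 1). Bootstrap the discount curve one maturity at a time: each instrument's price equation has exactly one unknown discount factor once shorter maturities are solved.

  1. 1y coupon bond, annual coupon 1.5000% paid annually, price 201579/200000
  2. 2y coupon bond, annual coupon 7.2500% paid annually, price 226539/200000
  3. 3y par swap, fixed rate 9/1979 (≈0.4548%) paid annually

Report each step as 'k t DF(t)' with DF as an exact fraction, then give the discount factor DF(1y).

step 1 [1y] bond c/1=3/200: DF=(201579/200000 − 3/200·(0))/(1+3/200) = 993/1000 ≈ 0.993000
step 2 [2y] bond c/1=29/400: DF=(226539/200000 − 29/400·(0.993000))/(1+29/400) = 989/1000 ≈ 0.989000
step 3 [3y] swap r/1=9/1979: DF=(1 − 9/1979·(0.993000+0.989000))/(1+9/1979) = 1973/2000 ≈ 0.986500

1 1 993/1000
2 2 989/1000
3 3 1973/2000
DF(1y) = 993/1000 ≈ 0.993000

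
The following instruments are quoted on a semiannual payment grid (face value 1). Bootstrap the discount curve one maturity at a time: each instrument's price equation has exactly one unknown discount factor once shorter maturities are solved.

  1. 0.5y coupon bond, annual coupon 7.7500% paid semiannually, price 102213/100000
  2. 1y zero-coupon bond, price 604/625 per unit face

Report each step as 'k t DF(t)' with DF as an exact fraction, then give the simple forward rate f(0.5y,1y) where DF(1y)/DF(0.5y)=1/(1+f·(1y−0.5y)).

step 1 [0.5y] bond c/2=31/800: DF=(102213/100000 − 31/800·(0))/(1+31/800) = 123/125 ≈ 0.984000
step 2 [1y] zero: DF = P = 604/625 ≈ 0.966400

1 1/2 123/125
2 1 604/625
f(0.5y,1y) = ((123/125)/(604/625) − 1)/(1/2) = 11/302 ≈ 3.6424%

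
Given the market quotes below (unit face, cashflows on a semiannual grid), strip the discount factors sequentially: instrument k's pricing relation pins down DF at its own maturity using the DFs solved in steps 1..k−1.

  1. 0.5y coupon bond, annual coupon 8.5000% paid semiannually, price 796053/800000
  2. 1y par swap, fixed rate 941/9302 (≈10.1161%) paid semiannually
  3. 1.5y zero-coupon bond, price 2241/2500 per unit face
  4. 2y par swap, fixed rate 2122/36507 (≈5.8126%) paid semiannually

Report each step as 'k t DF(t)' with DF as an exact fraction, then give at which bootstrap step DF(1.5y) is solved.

1 1/2 1909/2000
2 1 9059/10000
3 3/2 2241/2500
4 2 8939/10000
DF(1.5y) is solved at step 3

step 1 [0.5y] bond c/2=17/400: DF=(796053/800000 − 17/400·(0))/(1+17/400) = 1909/2000 ≈ 0.954500
step 2 [1y] swap r/2=941/18604: DF=(1 − 941/18604·(0.954500))/(1+941/18604) = 9059/10000 ≈ 0.905900
step 3 [1.5y] zero: DF = P = 2241/2500 ≈ 0.896400
step 4 [2y] swap r/2=1061/36507: DF=(1 − 1061/36507·(0.954500+0.905900+0.896400))/(1+1061/36507) = 8939/10000 ≈ 0.893900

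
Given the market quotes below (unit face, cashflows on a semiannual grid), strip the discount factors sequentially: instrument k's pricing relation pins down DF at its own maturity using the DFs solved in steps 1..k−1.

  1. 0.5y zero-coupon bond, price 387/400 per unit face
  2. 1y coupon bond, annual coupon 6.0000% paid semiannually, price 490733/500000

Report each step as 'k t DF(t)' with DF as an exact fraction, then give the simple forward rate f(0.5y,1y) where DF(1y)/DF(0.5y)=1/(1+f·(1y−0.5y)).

step 1 [0.5y] zero: DF = P = 387/400 ≈ 0.967500
step 2 [1y] bond c/2=3/100: DF=(490733/500000 − 3/100·(0.967500))/(1+3/100) = 9247/10000 ≈ 0.924700

1 1/2 387/400
2 1 9247/10000
f(0.5y,1y) = ((387/400)/(9247/10000) − 1)/(1/2) = 856/9247 ≈ 9.2571%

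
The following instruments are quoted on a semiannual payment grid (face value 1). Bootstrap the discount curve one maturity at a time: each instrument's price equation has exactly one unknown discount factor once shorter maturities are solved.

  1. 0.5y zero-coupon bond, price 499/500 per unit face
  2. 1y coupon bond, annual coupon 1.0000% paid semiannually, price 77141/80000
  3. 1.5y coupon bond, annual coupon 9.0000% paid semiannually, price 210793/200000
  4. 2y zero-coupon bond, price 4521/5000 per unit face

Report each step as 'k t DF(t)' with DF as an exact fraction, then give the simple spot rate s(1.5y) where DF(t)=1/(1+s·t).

step 1 [0.5y] zero: DF = P = 499/500 ≈ 0.998000
step 2 [1y] bond c/2=1/200: DF=(77141/80000 − 1/200·(0.998000))/(1+1/200) = 1909/2000 ≈ 0.954500
step 3 [1.5y] bond c/2=9/200: DF=(210793/200000 − 9/200·(0.998000+0.954500))/(1+9/200) = 1849/2000 ≈ 0.924500
step 4 [2y] zero: DF = P = 4521/5000 ≈ 0.904200

1 1/2 499/500
2 1 1909/2000
3 3/2 1849/2000
4 2 4521/5000
s(1.5y) = (1/(1849/2000) − 1)/(3/2) = 302/5547 ≈ 5.4444%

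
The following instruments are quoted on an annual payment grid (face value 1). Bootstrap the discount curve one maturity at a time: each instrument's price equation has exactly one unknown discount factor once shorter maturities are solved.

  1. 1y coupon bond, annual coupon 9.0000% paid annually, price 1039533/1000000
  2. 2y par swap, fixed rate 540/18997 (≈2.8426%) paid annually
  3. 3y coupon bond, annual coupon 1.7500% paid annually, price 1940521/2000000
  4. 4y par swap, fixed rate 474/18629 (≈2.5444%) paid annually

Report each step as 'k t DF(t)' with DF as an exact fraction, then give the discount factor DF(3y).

1 1 9537/10000
2 2 473/500
3 3 9209/10000
4 4 2263/2500
DF(3y) = 9209/10000 ≈ 0.920900

step 1 [1y] bond c/1=9/100: DF=(1039533/1000000 − 9/100·(0))/(1+9/100) = 9537/10000 ≈ 0.953700
step 2 [2y] swap r/1=540/18997: DF=(1 − 540/18997·(0.953700))/(1+540/18997) = 473/500 ≈ 0.946000
step 3 [3y] bond c/1=7/400: DF=(1940521/2000000 − 7/400·(0.953700+0.946000))/(1+7/400) = 9209/10000 ≈ 0.920900
step 4 [4y] swap r/1=474/18629: DF=(1 − 474/18629·(0.953700+0.946000+0.920900))/(1+474/18629) = 2263/2500 ≈ 0.905200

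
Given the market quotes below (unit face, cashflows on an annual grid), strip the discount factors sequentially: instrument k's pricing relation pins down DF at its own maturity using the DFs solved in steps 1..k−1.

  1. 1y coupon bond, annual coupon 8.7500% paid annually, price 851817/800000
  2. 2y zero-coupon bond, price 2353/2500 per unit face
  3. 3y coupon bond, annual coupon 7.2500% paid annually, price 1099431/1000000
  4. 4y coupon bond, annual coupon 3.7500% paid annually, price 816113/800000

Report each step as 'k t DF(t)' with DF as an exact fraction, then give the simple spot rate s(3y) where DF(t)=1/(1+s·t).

1 1 9791/10000
2 2 2353/2500
3 3 8953/10000
4 4 1763/2000
s(3y) = (1/(8953/10000) − 1)/(3) = 349/8953 ≈ 3.8981%

step 1 [1y] bond c/1=7/80: DF=(851817/800000 − 7/80·(0))/(1+7/80) = 9791/10000 ≈ 0.979100
step 2 [2y] zero: DF = P = 2353/2500 ≈ 0.941200
step 3 [3y] bond c/1=29/400: DF=(1099431/1000000 − 29/400·(0.979100+0.941200))/(1+29/400) = 8953/10000 ≈ 0.895300
step 4 [4y] bond c/1=3/80: DF=(816113/800000 − 3/80·(0.979100+0.941200+0.895300))/(1+3/80) = 1763/2000 ≈ 0.881500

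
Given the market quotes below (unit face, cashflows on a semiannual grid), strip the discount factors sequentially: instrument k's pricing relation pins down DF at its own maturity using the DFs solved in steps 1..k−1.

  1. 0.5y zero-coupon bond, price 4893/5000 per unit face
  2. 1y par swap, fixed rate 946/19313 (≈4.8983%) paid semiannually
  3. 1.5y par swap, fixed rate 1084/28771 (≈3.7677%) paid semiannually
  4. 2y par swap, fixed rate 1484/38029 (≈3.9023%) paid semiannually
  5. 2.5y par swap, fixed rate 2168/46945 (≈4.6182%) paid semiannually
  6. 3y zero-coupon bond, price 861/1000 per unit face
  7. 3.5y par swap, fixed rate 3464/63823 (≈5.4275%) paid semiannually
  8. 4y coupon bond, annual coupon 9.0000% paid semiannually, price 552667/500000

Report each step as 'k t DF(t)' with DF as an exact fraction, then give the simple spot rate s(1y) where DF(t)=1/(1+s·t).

1 1/2 4893/5000
2 1 9527/10000
3 3/2 4729/5000
4 2 4629/5000
5 5/2 2229/2500
6 3 861/1000
7 7/2 2067/2500
8 4 7829/10000
s(1y) = (1/(9527/10000) − 1)/(1) = 473/9527 ≈ 4.9648%

step 1 [0.5y] zero: DF = P = 4893/5000 ≈ 0.978600
step 2 [1y] swap r/2=473/19313: DF=(1 − 473/19313·(0.978600))/(1+473/19313) = 9527/10000 ≈ 0.952700
step 3 [1.5y] swap r/2=542/28771: DF=(1 − 542/28771·(0.978600+0.952700))/(1+542/28771) = 4729/5000 ≈ 0.945800
step 4 [2y] swap r/2=742/38029: DF=(1 − 742/38029·(0.978600+0.952700+0.945800))/(1+742/38029) = 4629/5000 ≈ 0.925800
step 5 [2.5y] swap r/2=1084/46945: DF=(1 − 1084/46945·(0.978600+0.952700+0.945800+0.925800))/(1+1084/46945) = 2229/2500 ≈ 0.891600
step 6 [3y] zero: DF = P = 861/1000 ≈ 0.861000
step 7 [3.5y] swap r/2=1732/63823: DF=(1 − 1732/63823·(0.978600+0.952700+0.945800+0.925800+0.891600+0.861000))/(1+1732/63823) = 2067/2500 ≈ 0.826800
step 8 [4y] bond c/2=9/200: DF=(552667/500000 − 9/200·(0.978600+0.952700+0.945800+0.925800+0.891600+0.861000+0.826800))/(1+9/200) = 7829/10000 ≈ 0.782900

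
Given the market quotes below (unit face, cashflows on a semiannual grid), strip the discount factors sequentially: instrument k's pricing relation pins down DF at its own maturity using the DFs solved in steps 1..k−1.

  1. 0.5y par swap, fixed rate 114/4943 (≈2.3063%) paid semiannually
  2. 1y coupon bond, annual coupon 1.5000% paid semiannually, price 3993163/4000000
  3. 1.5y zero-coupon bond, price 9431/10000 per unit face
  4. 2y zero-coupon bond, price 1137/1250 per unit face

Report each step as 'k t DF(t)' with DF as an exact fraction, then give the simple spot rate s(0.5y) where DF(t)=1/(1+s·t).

step 1 [0.5y] swap r/2=57/4943: DF=(1 − 57/4943·(0))/(1+57/4943) = 4943/5000 ≈ 0.988600
step 2 [1y] bond c/2=3/400: DF=(3993163/4000000 − 3/400·(0.988600))/(1+3/400) = 1967/2000 ≈ 0.983500
step 3 [1.5y] zero: DF = P = 9431/10000 ≈ 0.943100
step 4 [2y] zero: DF = P = 1137/1250 ≈ 0.909600

1 1/2 4943/5000
2 1 1967/2000
3 3/2 9431/10000
4 2 1137/1250
s(0.5y) = (1/(4943/5000) − 1)/(1/2) = 114/4943 ≈ 2.3063%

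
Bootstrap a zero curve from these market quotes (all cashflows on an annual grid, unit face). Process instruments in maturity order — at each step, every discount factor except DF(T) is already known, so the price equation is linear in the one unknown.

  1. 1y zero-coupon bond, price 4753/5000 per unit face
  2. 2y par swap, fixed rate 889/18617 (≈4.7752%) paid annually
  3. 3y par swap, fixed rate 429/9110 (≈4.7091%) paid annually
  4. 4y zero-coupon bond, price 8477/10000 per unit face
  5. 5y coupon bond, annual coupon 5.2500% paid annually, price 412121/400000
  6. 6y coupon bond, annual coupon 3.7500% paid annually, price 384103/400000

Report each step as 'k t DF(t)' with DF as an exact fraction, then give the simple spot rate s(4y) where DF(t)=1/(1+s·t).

1 1 4753/5000
2 2 9111/10000
3 3 8713/10000
4 4 8477/10000
5 5 8003/10000
6 6 959/1250
s(4y) = (1/(8477/10000) − 1)/(4) = 1523/33908 ≈ 4.4916%

step 1 [1y] zero: DF = P = 4753/5000 ≈ 0.950600
step 2 [2y] swap r/1=889/18617: DF=(1 − 889/18617·(0.950600))/(1+889/18617) = 9111/10000 ≈ 0.911100
step 3 [3y] swap r/1=429/9110: DF=(1 − 429/9110·(0.950600+0.911100))/(1+429/9110) = 8713/10000 ≈ 0.871300
step 4 [4y] zero: DF = P = 8477/10000 ≈ 0.847700
step 5 [5y] bond c/1=21/400: DF=(412121/400000 − 21/400·(0.950600+0.911100+0.871300+0.847700))/(1+21/400) = 8003/10000 ≈ 0.800300
step 6 [6y] bond c/1=3/80: DF=(384103/400000 − 3/80·(0.950600+0.911100+0.871300+0.847700+0.800300))/(1+3/80) = 959/1250 ≈ 0.767200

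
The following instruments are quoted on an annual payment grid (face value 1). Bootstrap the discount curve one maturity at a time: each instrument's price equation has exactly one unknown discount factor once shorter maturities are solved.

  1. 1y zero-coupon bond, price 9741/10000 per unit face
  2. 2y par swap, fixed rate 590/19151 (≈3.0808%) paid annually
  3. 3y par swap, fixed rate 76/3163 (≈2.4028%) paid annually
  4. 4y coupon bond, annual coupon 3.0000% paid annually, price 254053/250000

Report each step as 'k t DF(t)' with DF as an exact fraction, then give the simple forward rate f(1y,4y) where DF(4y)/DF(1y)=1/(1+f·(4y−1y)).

step 1 [1y] zero: DF = P = 9741/10000 ≈ 0.974100
step 2 [2y] swap r/1=590/19151: DF=(1 − 590/19151·(0.974100))/(1+590/19151) = 941/1000 ≈ 0.941000
step 3 [3y] swap r/1=76/3163: DF=(1 − 76/3163·(0.974100+0.941000))/(1+76/3163) = 2329/2500 ≈ 0.931600
step 4 [4y] bond c/1=3/100: DF=(254053/250000 − 3/100·(0.974100+0.941000+0.931600))/(1+3/100) = 9037/10000 ≈ 0.903700

1 1 9741/10000
2 2 941/1000
3 3 2329/2500
4 4 9037/10000
f(1y,4y) = ((9741/10000)/(9037/10000) − 1)/(3) = 704/27111 ≈ 2.5967%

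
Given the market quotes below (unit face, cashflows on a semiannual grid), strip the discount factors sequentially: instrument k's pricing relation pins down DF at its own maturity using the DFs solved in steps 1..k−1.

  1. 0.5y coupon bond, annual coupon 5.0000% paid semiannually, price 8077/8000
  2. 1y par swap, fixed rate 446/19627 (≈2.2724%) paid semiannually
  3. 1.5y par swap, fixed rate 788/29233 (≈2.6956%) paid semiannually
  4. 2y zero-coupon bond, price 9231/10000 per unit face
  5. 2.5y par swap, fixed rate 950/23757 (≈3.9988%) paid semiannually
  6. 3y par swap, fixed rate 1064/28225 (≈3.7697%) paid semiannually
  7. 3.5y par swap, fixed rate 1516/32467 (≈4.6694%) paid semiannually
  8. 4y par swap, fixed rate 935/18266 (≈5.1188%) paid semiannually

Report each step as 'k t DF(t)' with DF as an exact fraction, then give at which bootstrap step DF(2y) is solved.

step 1 [0.5y] bond c/2=1/40: DF=(8077/8000 − 1/40·(0))/(1+1/40) = 197/200 ≈ 0.985000
step 2 [1y] swap r/2=223/19627: DF=(1 − 223/19627·(0.985000))/(1+223/19627) = 9777/10000 ≈ 0.977700
step 3 [1.5y] swap r/2=394/29233: DF=(1 − 394/29233·(0.985000+0.977700))/(1+394/29233) = 4803/5000 ≈ 0.960600
step 4 [2y] zero: DF = P = 9231/10000 ≈ 0.923100
step 5 [2.5y] swap r/2=475/23757: DF=(1 − 475/23757·(0.985000+0.977700+0.960600+0.923100))/(1+475/23757) = 181/200 ≈ 0.905000
step 6 [3y] swap r/2=532/28225: DF=(1 − 532/28225·(0.985000+0.977700+0.960600+0.923100+0.905000))/(1+532/28225) = 1117/1250 ≈ 0.893600
step 7 [3.5y] swap r/2=758/32467: DF=(1 − 758/32467·(0.985000+0.977700+0.960600+0.923100+0.905000+0.893600))/(1+758/32467) = 2121/2500 ≈ 0.848400
step 8 [4y] swap r/2=935/36532: DF=(1 − 935/36532·(0.985000+0.977700+0.960600+0.923100+0.905000+0.893600+0.848400))/(1+935/36532) = 813/1000 ≈ 0.813000

1 1/2 197/200
2 1 9777/10000
3 3/2 4803/5000
4 2 9231/10000
5 5/2 181/200
6 3 1117/1250
7 7/2 2121/2500
8 4 813/1000
DF(2y) is solved at step 4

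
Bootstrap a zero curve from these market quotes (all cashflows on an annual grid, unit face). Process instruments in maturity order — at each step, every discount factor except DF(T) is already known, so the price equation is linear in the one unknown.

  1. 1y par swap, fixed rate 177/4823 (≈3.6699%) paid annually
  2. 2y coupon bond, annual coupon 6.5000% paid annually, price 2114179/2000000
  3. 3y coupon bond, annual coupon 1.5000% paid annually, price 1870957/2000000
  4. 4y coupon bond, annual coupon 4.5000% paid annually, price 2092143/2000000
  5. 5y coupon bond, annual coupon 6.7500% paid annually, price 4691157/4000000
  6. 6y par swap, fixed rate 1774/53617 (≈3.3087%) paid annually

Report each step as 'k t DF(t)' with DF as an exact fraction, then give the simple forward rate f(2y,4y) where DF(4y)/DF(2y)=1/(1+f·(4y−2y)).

step 1 [1y] swap r/1=177/4823: DF=(1 − 177/4823·(0))/(1+177/4823) = 4823/5000 ≈ 0.964600
step 2 [2y] bond c/1=13/200: DF=(2114179/2000000 − 13/200·(0.964600))/(1+13/200) = 9337/10000 ≈ 0.933700
step 3 [3y] bond c/1=3/200: DF=(1870957/2000000 − 3/200·(0.964600+0.933700))/(1+3/200) = 1117/1250 ≈ 0.893600
step 4 [4y] bond c/1=9/200: DF=(2092143/2000000 − 9/200·(0.964600+0.933700+0.893600))/(1+9/200) = 1101/1250 ≈ 0.880800
step 5 [5y] bond c/1=27/400: DF=(4691157/4000000 − 27/400·(0.964600+0.933700+0.893600+0.880800))/(1+27/400) = 1083/1250 ≈ 0.866400
step 6 [6y] swap r/1=1774/53617: DF=(1 − 1774/53617·(0.964600+0.933700+0.893600+0.880800+0.866400))/(1+1774/53617) = 4113/5000 ≈ 0.822600

1 1 4823/5000
2 2 9337/10000
3 3 1117/1250
4 4 1101/1250
5 5 1083/1250
6 6 4113/5000
f(2y,4y) = ((9337/10000)/(1101/1250) − 1)/(2) = 529/17616 ≈ 3.0030%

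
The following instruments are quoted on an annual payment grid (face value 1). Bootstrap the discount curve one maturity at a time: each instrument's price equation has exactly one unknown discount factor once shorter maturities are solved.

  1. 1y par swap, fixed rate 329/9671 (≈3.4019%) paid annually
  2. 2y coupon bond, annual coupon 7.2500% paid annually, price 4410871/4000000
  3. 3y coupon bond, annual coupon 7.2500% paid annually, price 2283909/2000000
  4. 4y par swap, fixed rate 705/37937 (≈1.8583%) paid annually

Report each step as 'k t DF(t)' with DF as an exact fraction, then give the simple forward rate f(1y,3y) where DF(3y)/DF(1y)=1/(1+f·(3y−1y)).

1 1 9671/10000
2 2 2407/2500
3 3 9343/10000
4 4 1859/2000
f(1y,3y) = ((9671/10000)/(9343/10000) − 1)/(2) = 164/9343 ≈ 1.7553%

step 1 [1y] swap r/1=329/9671: DF=(1 − 329/9671·(0))/(1+329/9671) = 9671/10000 ≈ 0.967100
step 2 [2y] bond c/1=29/400: DF=(4410871/4000000 − 29/400·(0.967100))/(1+29/400) = 2407/2500 ≈ 0.962800
step 3 [3y] bond c/1=29/400: DF=(2283909/2000000 − 29/400·(0.967100+0.962800))/(1+29/400) = 9343/10000 ≈ 0.934300
step 4 [4y] swap r/1=705/37937: DF=(1 − 705/37937·(0.967100+0.962800+0.934300))/(1+705/37937) = 1859/2000 ≈ 0.929500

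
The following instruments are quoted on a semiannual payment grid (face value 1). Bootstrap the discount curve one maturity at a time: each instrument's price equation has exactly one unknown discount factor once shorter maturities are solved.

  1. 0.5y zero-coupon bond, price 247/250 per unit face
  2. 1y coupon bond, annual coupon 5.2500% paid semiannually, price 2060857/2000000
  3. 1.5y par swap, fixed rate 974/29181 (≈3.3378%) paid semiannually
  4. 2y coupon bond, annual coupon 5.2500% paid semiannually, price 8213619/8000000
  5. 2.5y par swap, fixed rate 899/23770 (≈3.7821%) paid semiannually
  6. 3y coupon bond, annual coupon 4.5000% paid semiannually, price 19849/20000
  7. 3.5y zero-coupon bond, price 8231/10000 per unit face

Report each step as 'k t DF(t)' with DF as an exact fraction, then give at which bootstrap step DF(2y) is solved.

1 1/2 247/250
2 1 2447/2500
3 3/2 9513/10000
4 2 4629/5000
5 5/2 9101/10000
6 3 433/500
7 7/2 8231/10000
DF(2y) is solved at step 4

step 1 [0.5y] zero: DF = P = 247/250 ≈ 0.988000
step 2 [1y] bond c/2=21/800: DF=(2060857/2000000 − 21/800·(0.988000))/(1+21/800) = 2447/2500 ≈ 0.978800
step 3 [1.5y] swap r/2=487/29181: DF=(1 − 487/29181·(0.988000+0.978800))/(1+487/29181) = 9513/10000 ≈ 0.951300
step 4 [2y] bond c/2=21/800: DF=(8213619/8000000 − 21/800·(0.988000+0.978800+0.951300))/(1+21/800) = 4629/5000 ≈ 0.925800
step 5 [2.5y] swap r/2=899/47540: DF=(1 − 899/47540·(0.988000+0.978800+0.951300+0.925800))/(1+899/47540) = 9101/10000 ≈ 0.910100
step 6 [3y] bond c/2=9/400: DF=(19849/20000 − 9/400·(0.988000+0.978800+0.951300+0.925800+0.910100))/(1+9/400) = 433/500 ≈ 0.866000
step 7 [3.5y] zero: DF = P = 8231/10000 ≈ 0.823100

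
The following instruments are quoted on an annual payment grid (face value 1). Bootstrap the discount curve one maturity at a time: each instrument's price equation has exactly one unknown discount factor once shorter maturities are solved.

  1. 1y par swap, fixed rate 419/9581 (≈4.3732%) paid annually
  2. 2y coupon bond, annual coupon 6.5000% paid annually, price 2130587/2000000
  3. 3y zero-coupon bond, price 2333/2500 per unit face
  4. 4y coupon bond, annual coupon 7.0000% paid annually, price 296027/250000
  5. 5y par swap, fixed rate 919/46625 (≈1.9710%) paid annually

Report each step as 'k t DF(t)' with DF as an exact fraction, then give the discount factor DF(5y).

1 1 9581/10000
2 2 4709/5000
3 3 2333/2500
4 4 9213/10000
5 5 9081/10000
DF(5y) = 9081/10000 ≈ 0.908100

step 1 [1y] swap r/1=419/9581: DF=(1 − 419/9581·(0))/(1+419/9581) = 9581/10000 ≈ 0.958100
step 2 [2y] bond c/1=13/200: DF=(2130587/2000000 − 13/200·(0.958100))/(1+13/200) = 4709/5000 ≈ 0.941800
step 3 [3y] zero: DF = P = 2333/2500 ≈ 0.933200
step 4 [4y] bond c/1=7/100: DF=(296027/250000 − 7/100·(0.958100+0.941800+0.933200))/(1+7/100) = 9213/10000 ≈ 0.921300
step 5 [5y] swap r/1=919/46625: DF=(1 − 919/46625·(0.958100+0.941800+0.933200+0.921300))/(1+919/46625) = 9081/10000 ≈ 0.908100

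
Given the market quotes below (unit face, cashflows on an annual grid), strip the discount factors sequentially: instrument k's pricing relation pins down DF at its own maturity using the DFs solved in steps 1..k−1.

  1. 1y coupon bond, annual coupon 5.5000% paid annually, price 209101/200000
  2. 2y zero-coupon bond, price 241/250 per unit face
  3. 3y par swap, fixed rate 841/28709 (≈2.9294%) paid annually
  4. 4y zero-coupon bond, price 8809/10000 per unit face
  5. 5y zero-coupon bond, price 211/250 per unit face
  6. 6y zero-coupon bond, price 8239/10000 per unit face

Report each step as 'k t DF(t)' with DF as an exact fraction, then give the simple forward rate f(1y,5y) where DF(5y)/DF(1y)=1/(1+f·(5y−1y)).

1 1 991/1000
2 2 241/250
3 3 9159/10000
4 4 8809/10000
5 5 211/250
6 6 8239/10000
f(1y,5y) = ((991/1000)/(211/250) − 1)/(4) = 147/3376 ≈ 4.3543%

step 1 [1y] bond c/1=11/200: DF=(209101/200000 − 11/200·(0))/(1+11/200) = 991/1000 ≈ 0.991000
step 2 [2y] zero: DF = P = 241/250 ≈ 0.964000
step 3 [3y] swap r/1=841/28709: DF=(1 − 841/28709·(0.991000+0.964000))/(1+841/28709) = 9159/10000 ≈ 0.915900
step 4 [4y] zero: DF = P = 8809/10000 ≈ 0.880900
step 5 [5y] zero: DF = P = 211/250 ≈ 0.844000
step 6 [6y] zero: DF = P = 8239/10000 ≈ 0.823900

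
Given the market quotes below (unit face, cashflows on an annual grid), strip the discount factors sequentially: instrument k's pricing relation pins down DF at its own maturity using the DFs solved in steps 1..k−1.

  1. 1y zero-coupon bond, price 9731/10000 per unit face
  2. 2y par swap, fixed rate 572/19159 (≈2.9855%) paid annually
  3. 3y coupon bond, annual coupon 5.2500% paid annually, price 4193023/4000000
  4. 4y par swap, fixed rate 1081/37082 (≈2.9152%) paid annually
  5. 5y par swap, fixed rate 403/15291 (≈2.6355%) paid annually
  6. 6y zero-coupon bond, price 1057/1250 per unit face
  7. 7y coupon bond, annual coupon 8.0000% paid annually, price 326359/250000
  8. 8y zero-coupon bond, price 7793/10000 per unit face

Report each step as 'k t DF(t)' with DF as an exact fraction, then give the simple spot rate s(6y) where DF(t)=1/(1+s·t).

1 1 9731/10000
2 2 2357/2500
3 3 2251/2500
4 4 8919/10000
5 5 8791/10000
6 6 1057/1250
7 7 8063/10000
8 8 7793/10000
s(6y) = (1/(1057/1250) − 1)/(6) = 193/6342 ≈ 3.0432%

step 1 [1y] zero: DF = P = 9731/10000 ≈ 0.973100
step 2 [2y] swap r/1=572/19159: DF=(1 − 572/19159·(0.973100))/(1+572/19159) = 2357/2500 ≈ 0.942800
step 3 [3y] bond c/1=21/400: DF=(4193023/4000000 − 21/400·(0.973100+0.942800))/(1+21/400) = 2251/2500 ≈ 0.900400
step 4 [4y] swap r/1=1081/37082: DF=(1 − 1081/37082·(0.973100+0.942800+0.900400))/(1+1081/37082) = 8919/10000 ≈ 0.891900
step 5 [5y] swap r/1=403/15291: DF=(1 − 403/15291·(0.973100+0.942800+0.900400+0.891900))/(1+403/15291) = 8791/10000 ≈ 0.879100
step 6 [6y] zero: DF = P = 1057/1250 ≈ 0.845600
step 7 [7y] bond c/1=2/25: DF=(326359/250000 − 2/25·(0.973100+0.942800+0.900400+0.891900+0.879100+0.845600))/(1+2/25) = 8063/10000 ≈ 0.806300
step 8 [8y] zero: DF = P = 7793/10000 ≈ 0.779300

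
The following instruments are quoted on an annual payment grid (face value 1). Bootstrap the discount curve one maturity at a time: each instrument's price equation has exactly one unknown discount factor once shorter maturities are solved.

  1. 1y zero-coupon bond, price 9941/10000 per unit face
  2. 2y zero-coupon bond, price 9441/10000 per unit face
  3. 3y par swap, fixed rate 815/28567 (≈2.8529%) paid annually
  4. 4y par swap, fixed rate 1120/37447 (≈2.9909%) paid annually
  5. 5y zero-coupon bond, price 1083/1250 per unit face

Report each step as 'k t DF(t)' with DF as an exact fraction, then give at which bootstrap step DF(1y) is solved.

step 1 [1y] zero: DF = P = 9941/10000 ≈ 0.994100
step 2 [2y] zero: DF = P = 9441/10000 ≈ 0.944100
step 3 [3y] swap r/1=815/28567: DF=(1 − 815/28567·(0.994100+0.944100))/(1+815/28567) = 1837/2000 ≈ 0.918500
step 4 [4y] swap r/1=1120/37447: DF=(1 − 1120/37447·(0.994100+0.944100+0.918500))/(1+1120/37447) = 111/125 ≈ 0.888000
step 5 [5y] zero: DF = P = 1083/1250 ≈ 0.866400

1 1 9941/10000
2 2 9441/10000
3 3 1837/2000
4 4 111/125
5 5 1083/1250
DF(1y) is solved at step 1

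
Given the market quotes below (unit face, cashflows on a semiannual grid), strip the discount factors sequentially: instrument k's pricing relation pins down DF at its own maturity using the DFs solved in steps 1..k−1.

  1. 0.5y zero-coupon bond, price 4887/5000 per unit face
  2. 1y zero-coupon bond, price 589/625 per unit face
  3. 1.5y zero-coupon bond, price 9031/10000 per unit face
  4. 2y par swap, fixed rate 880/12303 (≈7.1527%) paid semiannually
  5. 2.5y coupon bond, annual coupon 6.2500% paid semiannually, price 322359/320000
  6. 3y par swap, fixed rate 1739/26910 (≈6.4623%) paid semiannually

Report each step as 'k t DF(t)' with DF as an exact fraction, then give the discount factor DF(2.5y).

1 1/2 4887/5000
2 1 589/625
3 3/2 9031/10000
4 2 217/250
5 5/2 173/200
6 3 8261/10000
DF(2.5y) = 173/200 ≈ 0.865000

step 1 [0.5y] zero: DF = P = 4887/5000 ≈ 0.977400
step 2 [1y] zero: DF = P = 589/625 ≈ 0.942400
step 3 [1.5y] zero: DF = P = 9031/10000 ≈ 0.903100
step 4 [2y] swap r/2=440/12303: DF=(1 − 440/12303·(0.977400+0.942400+0.903100))/(1+440/12303) = 217/250 ≈ 0.868000
step 5 [2.5y] bond c/2=1/32: DF=(322359/320000 − 1/32·(0.977400+0.942400+0.903100+0.868000))/(1+1/32) = 173/200 ≈ 0.865000
step 6 [3y] swap r/2=1739/53820: DF=(1 − 1739/53820·(0.977400+0.942400+0.903100+0.868000+0.865000))/(1+1739/53820) = 8261/10000 ≈ 0.826100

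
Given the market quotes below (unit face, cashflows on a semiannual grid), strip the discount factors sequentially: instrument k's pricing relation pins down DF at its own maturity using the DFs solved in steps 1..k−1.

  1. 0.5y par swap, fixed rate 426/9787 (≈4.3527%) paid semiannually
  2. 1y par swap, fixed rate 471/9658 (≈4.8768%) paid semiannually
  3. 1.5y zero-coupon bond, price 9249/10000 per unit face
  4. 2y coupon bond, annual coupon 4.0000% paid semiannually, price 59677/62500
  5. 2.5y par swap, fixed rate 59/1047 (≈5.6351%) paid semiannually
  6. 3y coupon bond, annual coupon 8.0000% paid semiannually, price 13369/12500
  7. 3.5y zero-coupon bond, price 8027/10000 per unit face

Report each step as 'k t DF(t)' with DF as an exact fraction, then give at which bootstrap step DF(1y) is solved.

1 1/2 9787/10000
2 1 9529/10000
3 3/2 9249/10000
4 2 8801/10000
5 5/2 4351/5000
6 3 532/625
7 7/2 8027/10000
DF(1y) is solved at step 2

step 1 [0.5y] swap r/2=213/9787: DF=(1 − 213/9787·(0))/(1+213/9787) = 9787/10000 ≈ 0.978700
step 2 [1y] swap r/2=471/19316: DF=(1 − 471/19316·(0.978700))/(1+471/19316) = 9529/10000 ≈ 0.952900
step 3 [1.5y] zero: DF = P = 9249/10000 ≈ 0.924900
step 4 [2y] bond c/2=1/50: DF=(59677/62500 − 1/50·(0.978700+0.952900+0.924900))/(1+1/50) = 8801/10000 ≈ 0.880100
step 5 [2.5y] swap r/2=59/2094: DF=(1 − 59/2094·(0.978700+0.952900+0.924900+0.880100))/(1+59/2094) = 4351/5000 ≈ 0.870200
step 6 [3y] bond c/2=1/25: DF=(13369/12500 − 1/25·(0.978700+0.952900+0.924900+0.880100+0.870200))/(1+1/25) = 532/625 ≈ 0.851200
step 7 [3.5y] zero: DF = P = 8027/10000 ≈ 0.802700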